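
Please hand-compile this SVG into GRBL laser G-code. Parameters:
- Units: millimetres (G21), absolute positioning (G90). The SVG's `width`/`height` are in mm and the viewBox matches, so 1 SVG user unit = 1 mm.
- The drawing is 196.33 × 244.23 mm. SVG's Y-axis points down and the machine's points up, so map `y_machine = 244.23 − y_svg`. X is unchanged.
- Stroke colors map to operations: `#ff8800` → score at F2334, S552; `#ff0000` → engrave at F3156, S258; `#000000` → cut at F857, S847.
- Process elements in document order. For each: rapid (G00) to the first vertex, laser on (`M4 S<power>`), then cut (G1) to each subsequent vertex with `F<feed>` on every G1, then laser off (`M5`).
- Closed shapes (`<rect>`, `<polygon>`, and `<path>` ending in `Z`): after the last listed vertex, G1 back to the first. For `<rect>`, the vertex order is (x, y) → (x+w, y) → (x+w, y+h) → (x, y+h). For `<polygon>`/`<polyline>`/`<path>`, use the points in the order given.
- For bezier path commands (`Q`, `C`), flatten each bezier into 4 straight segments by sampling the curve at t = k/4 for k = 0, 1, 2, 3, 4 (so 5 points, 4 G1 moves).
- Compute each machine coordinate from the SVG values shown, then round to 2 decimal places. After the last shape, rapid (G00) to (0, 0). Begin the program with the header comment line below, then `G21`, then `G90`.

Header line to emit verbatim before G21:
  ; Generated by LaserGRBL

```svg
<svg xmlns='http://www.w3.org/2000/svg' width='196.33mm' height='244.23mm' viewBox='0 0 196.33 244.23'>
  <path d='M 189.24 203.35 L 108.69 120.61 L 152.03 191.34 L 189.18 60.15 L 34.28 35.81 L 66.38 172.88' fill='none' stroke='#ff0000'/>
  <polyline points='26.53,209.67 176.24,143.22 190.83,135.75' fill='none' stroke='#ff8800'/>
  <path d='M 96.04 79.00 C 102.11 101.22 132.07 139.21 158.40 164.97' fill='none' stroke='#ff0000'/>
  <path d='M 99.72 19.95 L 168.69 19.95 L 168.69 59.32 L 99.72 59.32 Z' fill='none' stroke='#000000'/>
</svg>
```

Since the viewBox matches the mm dimensions, user units are millimetres directly. The only transform is the Y-flip y_m = 244.23 − y_svg.

Shape 1 is a open polyline drawn with `<path>`. Its stroke #ff0000 means engrave at S258, F3156. After flipping Y the toolpath is (189.24,40.88) → (108.69,123.62) → (152.03,52.89) → (189.18,184.08) → (34.28,208.42) → (66.38,71.35).

Shape 2 is a open polyline drawn with `<polyline>`. Its stroke #ff8800 means score at S552, F2334. After flipping Y the toolpath is (26.53,34.56) → (176.24,101.01) → (190.83,108.48).

Shape 3 is a cubic bezier drawn with `<path>`. Its stroke #ff0000 means engrave at S258, F3156. After flipping Y the toolpath is (96.04,165.23) → (104.64,146.05) → (119.62,123.57) → (138.40,100.44) → (158.40,79.26).

Shape 4 is a rectangle drawn with `<path>`. Its stroke #000000 means cut at S847, F857. After flipping Y the toolpath is (99.72,224.28) → (168.69,224.28) → (168.69,184.91) → (99.72,184.91) → (99.72,224.28), returning to the start.

; Generated by LaserGRBL
G21
G90
G00 X189.24 Y40.88
M4 S258
G1 X108.69 Y123.62 F3156
G1 X152.03 Y52.89 F3156
G1 X189.18 Y184.08 F3156
G1 X34.28 Y208.42 F3156
G1 X66.38 Y71.35 F3156
M5
G00 X26.53 Y34.56
M4 S552
G1 X176.24 Y101.01 F2334
G1 X190.83 Y108.48 F2334
M5
G00 X96.04 Y165.23
M4 S258
G1 X104.64 Y146.05 F3156
G1 X119.62 Y123.57 F3156
G1 X138.40 Y100.44 F3156
G1 X158.40 Y79.26 F3156
M5
G00 X99.72 Y224.28
M4 S847
G1 X168.69 Y224.28 F857
G1 X168.69 Y184.91 F857
G1 X99.72 Y184.91 F857
G1 X99.72 Y224.28 F857
M5
G00 X0.00 Y0.00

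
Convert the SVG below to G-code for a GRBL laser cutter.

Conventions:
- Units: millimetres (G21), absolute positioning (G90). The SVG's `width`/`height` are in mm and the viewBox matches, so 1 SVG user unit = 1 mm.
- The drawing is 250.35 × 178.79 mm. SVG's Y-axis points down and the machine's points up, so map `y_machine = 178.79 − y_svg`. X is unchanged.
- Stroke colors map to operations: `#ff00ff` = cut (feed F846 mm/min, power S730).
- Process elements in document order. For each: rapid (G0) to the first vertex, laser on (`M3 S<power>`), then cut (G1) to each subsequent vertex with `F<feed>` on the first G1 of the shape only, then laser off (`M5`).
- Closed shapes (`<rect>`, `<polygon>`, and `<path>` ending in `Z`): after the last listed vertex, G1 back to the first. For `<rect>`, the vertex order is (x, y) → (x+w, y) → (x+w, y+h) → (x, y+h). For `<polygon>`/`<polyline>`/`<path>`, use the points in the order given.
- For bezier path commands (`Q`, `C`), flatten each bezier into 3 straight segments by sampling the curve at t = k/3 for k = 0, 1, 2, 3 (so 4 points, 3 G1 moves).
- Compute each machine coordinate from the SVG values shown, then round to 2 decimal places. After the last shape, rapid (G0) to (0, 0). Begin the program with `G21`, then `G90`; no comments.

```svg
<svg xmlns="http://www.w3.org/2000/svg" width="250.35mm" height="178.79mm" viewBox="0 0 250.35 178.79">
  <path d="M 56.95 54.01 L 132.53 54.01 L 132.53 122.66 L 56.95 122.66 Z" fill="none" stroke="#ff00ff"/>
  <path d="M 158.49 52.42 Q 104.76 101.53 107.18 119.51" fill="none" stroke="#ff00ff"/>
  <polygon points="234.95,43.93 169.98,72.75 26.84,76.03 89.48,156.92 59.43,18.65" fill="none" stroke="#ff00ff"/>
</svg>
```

G21
G90
G0 X56.95 Y124.78
M3 S730
G1 X132.53 Y124.78 F846
G1 X132.53 Y56.13
G1 X56.95 Y56.13
G1 X56.95 Y124.78
M5
G0 X158.49 Y126.37
M3 S730
G1 X128.91 Y97.09 F846
G1 X111.81 Y74.73
G1 X107.18 Y59.28
M5
G0 X234.95 Y134.86
M3 S730
G1 X169.98 Y106.04 F846
G1 X26.84 Y102.76
G1 X89.48 Y21.87
G1 X59.43 Y160.14
G1 X234.95 Y134.86
M5
G0 X0.00 Y0.00

Since the viewBox matches the mm dimensions, user units are millimetres directly. The only transform is the Y-flip y_m = 178.79 − y_svg.

Shape 1 is a rectangle drawn with `<path>`. Its stroke #ff00ff means cut at S730, F846. After flipping Y the toolpath is (56.95,124.78) → (132.53,124.78) → (132.53,56.13) → (56.95,56.13) → (56.95,124.78), returning to the start.

Shape 2 is a quadratic bezier drawn with `<path>`. Its stroke #ff00ff means cut at S730, F846. After flipping Y the toolpath is (158.49,126.37) → (128.91,97.09) → (111.81,74.73) → (107.18,59.28).

Shape 3 is a closed polygon drawn with `<polygon>`. Its stroke #ff00ff means cut at S730, F846. After flipping Y the toolpath is (234.95,134.86) → (169.98,106.04) → (26.84,102.76) → (89.48,21.87) → (59.43,160.14) → (234.95,134.86), returning to the start.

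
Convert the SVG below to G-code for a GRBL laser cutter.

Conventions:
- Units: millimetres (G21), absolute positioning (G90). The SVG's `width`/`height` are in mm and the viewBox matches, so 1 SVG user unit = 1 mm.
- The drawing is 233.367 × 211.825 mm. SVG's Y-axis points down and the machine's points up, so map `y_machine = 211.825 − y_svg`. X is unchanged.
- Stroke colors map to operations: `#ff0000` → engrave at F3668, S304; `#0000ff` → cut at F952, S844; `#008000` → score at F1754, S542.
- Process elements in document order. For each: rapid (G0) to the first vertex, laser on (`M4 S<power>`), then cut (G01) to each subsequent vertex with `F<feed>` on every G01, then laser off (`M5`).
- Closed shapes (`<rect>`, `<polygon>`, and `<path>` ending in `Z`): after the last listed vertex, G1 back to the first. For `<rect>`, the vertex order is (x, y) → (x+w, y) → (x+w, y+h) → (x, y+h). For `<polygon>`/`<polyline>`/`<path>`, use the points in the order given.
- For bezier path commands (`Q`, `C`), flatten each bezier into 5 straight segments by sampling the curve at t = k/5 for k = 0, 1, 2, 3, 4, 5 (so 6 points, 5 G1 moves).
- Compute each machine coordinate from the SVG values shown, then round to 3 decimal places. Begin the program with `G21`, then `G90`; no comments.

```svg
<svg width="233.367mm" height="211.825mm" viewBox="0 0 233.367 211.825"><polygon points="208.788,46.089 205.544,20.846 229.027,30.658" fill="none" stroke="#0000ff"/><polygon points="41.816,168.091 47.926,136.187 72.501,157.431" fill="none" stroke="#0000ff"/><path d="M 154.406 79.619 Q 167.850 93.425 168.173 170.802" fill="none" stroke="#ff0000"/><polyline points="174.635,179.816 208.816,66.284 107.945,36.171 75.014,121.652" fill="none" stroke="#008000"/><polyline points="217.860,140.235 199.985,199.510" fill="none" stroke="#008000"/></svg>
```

G21
G90
G0 X208.788 Y165.736
M4 S844
G01 X205.544 Y190.979 F952
G01 X229.027 Y181.167 F952
G01 X208.788 Y165.736 F952
M5
G0 X41.816 Y43.734
M4 S844
G01 X47.926 Y75.638 F952
G01 X72.501 Y54.394 F952
G01 X41.816 Y43.734 F952
M5
G0 X154.406 Y132.206
M4 S304
G01 X159.259 Y124.141 F3668
G01 X163.062 Y110.990 F3668
G01 X165.815 Y92.753 F3668
G01 X167.519 Y69.431 F3668
G01 X168.173 Y41.023 F3668
M5
G0 X174.635 Y32.009
M4 S542
G01 X208.816 Y145.541 F1754
G01 X107.945 Y175.654 F1754
G01 X75.014 Y90.173 F1754
M5
G0 X217.860 Y71.590
M4 S542
G01 X199.985 Y12.315 F1754
M5

Since the viewBox matches the mm dimensions, user units are millimetres directly. The only transform is the Y-flip y_m = 211.825 − y_svg.

Shape 1 is a regular polygon drawn with `<polygon>`. Its stroke #0000ff means cut at S844, F952. After flipping Y the toolpath is (208.788,165.736) → (205.544,190.979) → (229.027,181.167) → (208.788,165.736), returning to the start.

Shape 2 is a regular polygon drawn with `<polygon>`. Its stroke #0000ff means cut at S844, F952. After flipping Y the toolpath is (41.816,43.734) → (47.926,75.638) → (72.501,54.394) → (41.816,43.734), returning to the start.

Shape 3 is a quadratic bezier drawn with `<path>`. Its stroke #ff0000 means engrave at S304, F3668. After flipping Y the toolpath is (154.406,132.206) → (159.259,124.141) → (163.062,110.990) → (165.815,92.753) → (167.519,69.431) → (168.173,41.023).

Shape 4 is a open polyline drawn with `<polyline>`. Its stroke #008000 means score at S542, F1754. After flipping Y the toolpath is (174.635,32.009) → (208.816,145.541) → (107.945,175.654) → (75.014,90.173).

Shape 5 is a line segment drawn with `<polyline>`. Its stroke #008000 means score at S542, F1754. After flipping Y the toolpath is (217.860,71.590) → (199.985,12.315).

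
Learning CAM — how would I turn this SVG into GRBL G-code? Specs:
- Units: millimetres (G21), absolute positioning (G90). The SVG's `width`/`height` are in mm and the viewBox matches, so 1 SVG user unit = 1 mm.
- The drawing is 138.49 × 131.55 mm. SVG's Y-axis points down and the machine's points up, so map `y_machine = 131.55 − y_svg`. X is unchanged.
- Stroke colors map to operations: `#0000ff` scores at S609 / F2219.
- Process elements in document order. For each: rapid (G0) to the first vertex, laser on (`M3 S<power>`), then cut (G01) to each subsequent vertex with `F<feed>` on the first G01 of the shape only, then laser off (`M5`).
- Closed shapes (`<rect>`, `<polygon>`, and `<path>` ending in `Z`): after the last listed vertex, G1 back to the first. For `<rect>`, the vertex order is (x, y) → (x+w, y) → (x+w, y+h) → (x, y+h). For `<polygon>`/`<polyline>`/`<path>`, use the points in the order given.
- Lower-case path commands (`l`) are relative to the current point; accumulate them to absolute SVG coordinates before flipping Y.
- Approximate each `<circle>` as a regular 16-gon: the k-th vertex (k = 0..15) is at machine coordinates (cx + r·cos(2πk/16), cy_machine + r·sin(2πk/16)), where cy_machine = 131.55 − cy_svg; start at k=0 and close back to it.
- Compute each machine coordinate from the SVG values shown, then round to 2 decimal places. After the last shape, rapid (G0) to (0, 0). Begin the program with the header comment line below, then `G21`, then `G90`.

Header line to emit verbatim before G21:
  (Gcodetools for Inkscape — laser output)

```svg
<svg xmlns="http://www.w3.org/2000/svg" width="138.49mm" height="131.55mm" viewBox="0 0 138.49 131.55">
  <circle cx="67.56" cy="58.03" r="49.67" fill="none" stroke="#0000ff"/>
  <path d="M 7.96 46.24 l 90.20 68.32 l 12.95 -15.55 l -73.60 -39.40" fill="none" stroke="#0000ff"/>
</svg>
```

Since the viewBox matches the mm dimensions, user units are millimetres directly. The only transform is the Y-flip y_m = 131.55 − y_svg.

Shape 1 is a circle drawn with `<circle>`. Its stroke #0000ff means score at S609, F2219. After flipping Y the toolpath is (117.23,73.52) → (113.45,92.53) → (102.68,108.64) → (86.57,119.41) → (67.56,123.19) → (48.55,119.41) → (32.44,108.64) → (21.67,92.53) → (17.89,73.52) → (21.67,54.51) → (32.44,38.40) → (48.55,27.63) → (67.56,23.85) → (86.57,27.63) → (102.68,38.40) → (113.45,54.51) → (117.23,73.52), returning to the start.

Shape 2 is a open polyline drawn with `<path>`. Its stroke #0000ff means score at S609, F2219. After flipping Y the toolpath is (7.96,85.31) → (98.16,16.99) → (111.11,32.54) → (37.51,71.94).

(Gcodetools for Inkscape — laser output)
G21
G90
G0 X117.23 Y73.52
M3 S609
G01 X113.45 Y92.53 F2219
G01 X102.68 Y108.64
G01 X86.57 Y119.41
G01 X67.56 Y123.19
G01 X48.55 Y119.41
G01 X32.44 Y108.64
G01 X21.67 Y92.53
G01 X17.89 Y73.52
G01 X21.67 Y54.51
G01 X32.44 Y38.40
G01 X48.55 Y27.63
G01 X67.56 Y23.85
G01 X86.57 Y27.63
G01 X102.68 Y38.40
G01 X113.45 Y54.51
G01 X117.23 Y73.52
M5
G0 X7.96 Y85.31
M3 S609
G01 X98.16 Y16.99 F2219
G01 X111.11 Y32.54
G01 X37.51 Y71.94
M5
G0 X0.00 Y0.00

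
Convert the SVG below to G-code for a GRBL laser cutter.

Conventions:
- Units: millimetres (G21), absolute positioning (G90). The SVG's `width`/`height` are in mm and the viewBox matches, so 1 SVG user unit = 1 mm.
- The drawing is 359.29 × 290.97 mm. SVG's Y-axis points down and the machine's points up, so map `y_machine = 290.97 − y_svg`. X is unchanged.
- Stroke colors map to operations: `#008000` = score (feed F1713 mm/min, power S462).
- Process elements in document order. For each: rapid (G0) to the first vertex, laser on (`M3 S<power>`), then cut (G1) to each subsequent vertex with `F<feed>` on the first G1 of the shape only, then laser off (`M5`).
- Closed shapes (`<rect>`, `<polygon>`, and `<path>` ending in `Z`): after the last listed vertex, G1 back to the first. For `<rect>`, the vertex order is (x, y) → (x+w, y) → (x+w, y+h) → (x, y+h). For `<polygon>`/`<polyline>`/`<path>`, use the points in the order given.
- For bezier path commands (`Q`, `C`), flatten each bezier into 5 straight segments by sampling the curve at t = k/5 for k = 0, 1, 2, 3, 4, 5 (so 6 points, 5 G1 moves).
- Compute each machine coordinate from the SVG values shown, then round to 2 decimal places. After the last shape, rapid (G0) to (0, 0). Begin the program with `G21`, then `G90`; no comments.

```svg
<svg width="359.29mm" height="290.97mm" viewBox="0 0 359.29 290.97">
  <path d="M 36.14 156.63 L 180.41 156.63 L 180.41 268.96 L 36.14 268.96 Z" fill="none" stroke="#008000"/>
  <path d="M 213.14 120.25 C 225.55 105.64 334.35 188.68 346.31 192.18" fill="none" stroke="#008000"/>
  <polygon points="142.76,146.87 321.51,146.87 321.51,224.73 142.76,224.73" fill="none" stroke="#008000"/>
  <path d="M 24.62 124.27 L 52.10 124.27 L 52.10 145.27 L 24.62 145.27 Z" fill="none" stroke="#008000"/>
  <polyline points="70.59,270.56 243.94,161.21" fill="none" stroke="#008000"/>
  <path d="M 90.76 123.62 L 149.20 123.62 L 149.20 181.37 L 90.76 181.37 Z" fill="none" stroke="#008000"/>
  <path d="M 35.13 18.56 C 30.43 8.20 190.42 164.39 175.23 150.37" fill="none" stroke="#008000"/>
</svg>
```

viewBox `0 0 359.29 290.97` with mm width/height → 1 unit = 1 mm. Flip: y_m = 290.97 − y_svg.

**Shape 1** — `<path>` rectangle, stroke `#008000` → score (S462, F1713). Machine vertices: (36.14,134.34) → (180.41,134.34) → (180.41,22.01) → (36.14,22.01) → (36.14,134.34). Closed: final G1 returns to the first vertex.

**Shape 2** — `<path>` cubic bezier, stroke `#008000` → score (S462, F1713). Control points (SVG): P0=(213.14,120.25), P1=(225.55,105.64), P2=(334.35,188.68), P3=(346.31,192.18); sampled at t=k/5. Machine vertices: (213.14,170.72) → (230.61,169.19) → (261.93,152.72) → (297.84,129.83) → (329.06,109.02) → (346.31,98.79). Open path.

**Shape 3** — `<polygon>` rectangle, stroke `#008000` → score (S462, F1713). Machine vertices: (142.76,144.10) → (321.51,144.10) → (321.51,66.24) → (142.76,66.24) → (142.76,144.10). Closed: final G1 returns to the first vertex.

**Shape 4** — `<path>` rectangle, stroke `#008000` → score (S462, F1713). Machine vertices: (24.62,166.70) → (52.10,166.70) → (52.10,145.70) → (24.62,145.70) → (24.62,166.70). Closed: final G1 returns to the first vertex.

**Shape 5** — `<polyline>` line segment, stroke `#008000` → score (S462, F1713). Machine vertices: (70.59,20.41) → (243.94,129.76). Open path.

**Shape 6** — `<path>` rectangle, stroke `#008000` → score (S462, F1713). Machine vertices: (90.76,167.35) → (149.20,167.35) → (149.20,109.60) → (90.76,109.60) → (90.76,167.35). Closed: final G1 returns to the first vertex.

**Shape 7** — `<path>` cubic bezier, stroke `#008000` → score (S462, F1713). Control points (SVG): P0=(35.13,18.56), P1=(30.43,8.20), P2=(190.42,164.39), P3=(175.23,150.37); sampled at t=k/5. Machine vertices: (35.13,272.41) → (49.35,261.33) → (86.79,226.45) → (131.12,183.92) → (166.04,149.92) → (175.23,140.60). Open path.

G21
G90
G0 X36.14 Y134.34
M3 S462
G1 X180.41 Y134.34 F1713
G1 X180.41 Y22.01
G1 X36.14 Y22.01
G1 X36.14 Y134.34
M5
G0 X213.14 Y170.72
M3 S462
G1 X230.61 Y169.19 F1713
G1 X261.93 Y152.72
G1 X297.84 Y129.83
G1 X329.06 Y109.02
G1 X346.31 Y98.79
M5
G0 X142.76 Y144.10
M3 S462
G1 X321.51 Y144.10 F1713
G1 X321.51 Y66.24
G1 X142.76 Y66.24
G1 X142.76 Y144.10
M5
G0 X24.62 Y166.70
M3 S462
G1 X52.10 Y166.70 F1713
G1 X52.10 Y145.70
G1 X24.62 Y145.70
G1 X24.62 Y166.70
M5
G0 X70.59 Y20.41
M3 S462
G1 X243.94 Y129.76 F1713
M5
G0 X90.76 Y167.35
M3 S462
G1 X149.20 Y167.35 F1713
G1 X149.20 Y109.60
G1 X90.76 Y109.60
G1 X90.76 Y167.35
M5
G0 X35.13 Y272.41
M3 S462
G1 X49.35 Y261.33 F1713
G1 X86.79 Y226.45
G1 X131.12 Y183.92
G1 X166.04 Y149.92
G1 X175.23 Y140.60
M5
G0 X0.00 Y0.00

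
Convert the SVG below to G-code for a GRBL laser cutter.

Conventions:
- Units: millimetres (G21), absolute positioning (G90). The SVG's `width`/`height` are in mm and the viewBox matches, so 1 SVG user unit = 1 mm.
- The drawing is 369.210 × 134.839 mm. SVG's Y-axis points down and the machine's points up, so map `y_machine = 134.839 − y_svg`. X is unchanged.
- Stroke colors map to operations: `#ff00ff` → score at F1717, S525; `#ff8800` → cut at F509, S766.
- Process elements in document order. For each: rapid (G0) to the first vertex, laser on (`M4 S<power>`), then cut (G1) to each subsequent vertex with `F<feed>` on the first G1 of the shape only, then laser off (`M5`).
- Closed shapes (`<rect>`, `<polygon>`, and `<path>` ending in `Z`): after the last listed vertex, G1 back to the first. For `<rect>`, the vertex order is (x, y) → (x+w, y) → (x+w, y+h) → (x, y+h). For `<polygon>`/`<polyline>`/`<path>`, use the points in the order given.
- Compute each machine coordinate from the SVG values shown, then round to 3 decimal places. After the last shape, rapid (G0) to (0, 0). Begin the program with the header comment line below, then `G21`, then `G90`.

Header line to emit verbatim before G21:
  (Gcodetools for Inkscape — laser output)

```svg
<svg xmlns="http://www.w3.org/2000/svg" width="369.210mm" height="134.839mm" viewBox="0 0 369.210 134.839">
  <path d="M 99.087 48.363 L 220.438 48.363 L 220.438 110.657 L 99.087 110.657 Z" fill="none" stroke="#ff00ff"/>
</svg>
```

(Gcodetools for Inkscape — laser output)
G21
G90
G0 X99.087 Y86.476
M4 S525
G1 X220.438 Y86.476 F1717
G1 X220.438 Y24.182
G1 X99.087 Y24.182
G1 X99.087 Y86.476
M5
G0 X0.000 Y0.000

viewBox `0 0 369.210 134.839` with mm width/height → 1 unit = 1 mm. Flip: y_m = 134.839 − y_svg.

**Shape 1** — `<path>` rectangle, stroke `#ff00ff` → score (S525, F1717). Machine vertices: (99.087,86.476) → (220.438,86.476) → (220.438,24.182) → (99.087,24.182) → (99.087,86.476). Closed: final G1 returns to the first vertex.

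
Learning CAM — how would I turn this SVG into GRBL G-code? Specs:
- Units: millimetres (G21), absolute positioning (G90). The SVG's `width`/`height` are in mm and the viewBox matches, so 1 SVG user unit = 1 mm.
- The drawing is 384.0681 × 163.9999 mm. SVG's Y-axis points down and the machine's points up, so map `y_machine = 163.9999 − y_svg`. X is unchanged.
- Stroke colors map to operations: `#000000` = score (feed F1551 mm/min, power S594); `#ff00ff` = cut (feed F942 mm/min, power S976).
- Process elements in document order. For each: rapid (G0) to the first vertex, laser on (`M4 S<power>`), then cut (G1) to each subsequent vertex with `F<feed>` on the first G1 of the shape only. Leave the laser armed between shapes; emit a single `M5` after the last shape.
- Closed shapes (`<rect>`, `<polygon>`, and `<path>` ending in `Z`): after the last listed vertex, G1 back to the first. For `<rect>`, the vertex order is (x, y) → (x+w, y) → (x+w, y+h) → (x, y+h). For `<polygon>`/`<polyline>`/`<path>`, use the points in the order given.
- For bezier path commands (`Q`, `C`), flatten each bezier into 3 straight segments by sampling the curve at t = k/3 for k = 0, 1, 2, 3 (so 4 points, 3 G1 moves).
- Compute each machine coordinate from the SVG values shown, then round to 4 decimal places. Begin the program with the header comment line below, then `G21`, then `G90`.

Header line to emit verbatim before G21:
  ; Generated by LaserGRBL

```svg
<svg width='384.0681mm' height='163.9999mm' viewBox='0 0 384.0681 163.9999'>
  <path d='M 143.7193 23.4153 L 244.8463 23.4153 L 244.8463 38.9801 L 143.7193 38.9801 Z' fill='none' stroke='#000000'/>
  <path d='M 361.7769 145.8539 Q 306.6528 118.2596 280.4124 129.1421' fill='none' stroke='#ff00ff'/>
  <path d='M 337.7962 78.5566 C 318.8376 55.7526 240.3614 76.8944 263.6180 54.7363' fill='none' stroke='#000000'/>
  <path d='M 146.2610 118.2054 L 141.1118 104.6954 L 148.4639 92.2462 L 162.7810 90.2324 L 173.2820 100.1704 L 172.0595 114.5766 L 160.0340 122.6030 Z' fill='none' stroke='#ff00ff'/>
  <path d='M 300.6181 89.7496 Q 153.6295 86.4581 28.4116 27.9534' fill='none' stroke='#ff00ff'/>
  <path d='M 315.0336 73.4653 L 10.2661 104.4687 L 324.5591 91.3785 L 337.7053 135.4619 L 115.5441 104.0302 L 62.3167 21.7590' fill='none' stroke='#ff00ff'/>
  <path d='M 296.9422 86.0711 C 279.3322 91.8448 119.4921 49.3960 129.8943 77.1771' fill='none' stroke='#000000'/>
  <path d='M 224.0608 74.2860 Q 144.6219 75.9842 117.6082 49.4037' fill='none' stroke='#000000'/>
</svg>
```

; Generated by LaserGRBL
G21
G90
G0 X143.7193 Y140.5846
M4 S594
G1 X244.8463 Y140.5846 F1551
G1 X244.8463 Y125.0198
G1 X143.7193 Y125.0198
G1 X143.7193 Y140.5846
G0 X361.7769 Y18.1460
M4 S976
G1 X328.2368 Y32.2670 F942
G1 X301.1153 Y37.8376
G1 X280.4124 Y34.8578
G0 X337.7962 Y85.4433
M4 S594
G1 X304.9706 Y96.8300 F1551
G1 X268.3001 Y98.3075
G1 X263.6180 Y109.2636
G0 X146.2610 Y45.7945
M4 S976
G1 X141.1118 Y59.3045 F942
G1 X148.4639 Y71.7537
G1 X162.7810 Y73.7675
G1 X173.2820 Y63.8295
G1 X172.0595 Y49.4233
G1 X160.0340 Y41.3969
G1 X146.2610 Y45.7945
G0 X300.6181 Y74.2503
M4 S976
G1 X205.0447 Y82.5794 F942
G1 X114.3092 Y103.1782
G1 X28.4116 Y136.0465
G0 X315.0336 Y90.5346
M4 S976
G1 X10.2661 Y59.5312 F942
G1 X324.5591 Y72.6214
G1 X337.7053 Y28.5380
G1 X115.5441 Y59.9697
G1 X62.3167 Y142.2409
G0 X296.9422 Y77.9288
M4 S594
G1 X243.4952 Y83.8421 F1551
G1 X164.6665 Y95.5811
G1 X129.8943 Y86.8228
G0 X224.0608 Y89.7139
M4 S594
G1 X176.9266 Y91.7238 F1551
G1 X141.4424 Y100.0179
G1 X117.6082 Y114.5962
M5

1 u = 1 mm; y_m = 163.9999 − y.

[1] `<path>` rectangle, #000000→score S594 F1551: (143.7193,140.5846) → (244.8463,140.5846) → (244.8463,125.0198) → (143.7193,125.0198) → (143.7193,140.5846) (closed)

[2] `<path>` quadratic bezier, #ff00ff→cut S976 F942: (361.7769,18.1460) → (328.2368,32.2670) → (301.1153,37.8376) → (280.4124,34.8578)

[3] `<path>` cubic bezier, #000000→score S594 F1551: (337.7962,85.4433) → (304.9706,96.8300) → (268.3001,98.3075) → (263.6180,109.2636)

[4] `<path>` regular polygon, #ff00ff→cut S976 F942: (146.2610,45.7945) → (141.1118,59.3045) → (148.4639,71.7537) → (162.7810,73.7675) → (173.2820,63.8295) → (172.0595,49.4233) → (160.0340,41.3969) → (146.2610,45.7945) (closed)

[5] `<path>` quadratic bezier, #ff00ff→cut S976 F942: (300.6181,74.2503) → (205.0447,82.5794) → (114.3092,103.1782) → (28.4116,136.0465)

[6] `<path>` open polyline, #ff00ff→cut S976 F942: (315.0336,90.5346) → (10.2661,59.5312) → (324.5591,72.6214) → (337.7053,28.5380) → (115.5441,59.9697) → (62.3167,142.2409)

[7] `<path>` cubic bezier, #000000→score S594 F1551: (296.9422,77.9288) → (243.4952,83.8421) → (164.6665,95.5811) → (129.8943,86.8228)

[8] `<path>` quadratic bezier, #000000→score S594 F1551: (224.0608,89.7139) → (176.9266,91.7238) → (141.4424,100.0179) → (117.6082,114.5962)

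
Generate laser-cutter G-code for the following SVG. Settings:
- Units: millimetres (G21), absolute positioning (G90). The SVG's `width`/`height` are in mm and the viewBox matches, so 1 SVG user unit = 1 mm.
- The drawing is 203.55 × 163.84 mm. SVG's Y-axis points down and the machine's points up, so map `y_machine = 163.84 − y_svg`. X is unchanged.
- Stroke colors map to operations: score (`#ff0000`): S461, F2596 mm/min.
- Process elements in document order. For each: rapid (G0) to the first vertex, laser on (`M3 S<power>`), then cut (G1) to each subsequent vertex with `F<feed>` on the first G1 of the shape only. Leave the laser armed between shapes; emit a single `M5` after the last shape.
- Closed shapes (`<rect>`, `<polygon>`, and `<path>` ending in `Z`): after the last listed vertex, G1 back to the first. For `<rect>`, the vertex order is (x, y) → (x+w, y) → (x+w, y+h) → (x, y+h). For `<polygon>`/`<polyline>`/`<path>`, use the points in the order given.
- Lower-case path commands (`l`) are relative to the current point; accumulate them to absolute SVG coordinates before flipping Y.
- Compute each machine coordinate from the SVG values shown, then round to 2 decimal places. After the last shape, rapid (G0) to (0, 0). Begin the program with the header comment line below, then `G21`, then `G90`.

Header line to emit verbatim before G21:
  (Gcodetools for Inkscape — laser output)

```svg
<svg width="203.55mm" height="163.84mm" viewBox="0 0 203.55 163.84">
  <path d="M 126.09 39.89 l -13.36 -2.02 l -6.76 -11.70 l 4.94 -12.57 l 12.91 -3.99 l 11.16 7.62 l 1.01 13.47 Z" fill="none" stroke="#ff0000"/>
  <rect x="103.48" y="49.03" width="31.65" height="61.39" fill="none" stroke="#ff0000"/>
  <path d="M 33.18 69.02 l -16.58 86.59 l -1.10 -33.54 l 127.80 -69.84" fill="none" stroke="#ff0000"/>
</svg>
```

1 u = 1 mm; y_m = 163.84 − y.

[1] `<path>` regular polygon, #ff0000→score S461 F2596: (126.09,123.95) → (112.73,125.97) → (105.97,137.67) → (110.91,150.24) → (123.82,154.23) → (134.98,146.61) → (135.99,133.14) → (126.09,123.95) (closed)

[2] `<rect>` rectangle, #ff0000→score S461 F2596: (103.48,114.81) → (135.13,114.81) → (135.13,53.42) → (103.48,53.42) → (103.48,114.81) (closed)

[3] `<path>` open polyline, #ff0000→score S461 F2596: (33.18,94.82) → (16.60,8.23) → (15.50,41.77) → (143.30,111.61)

(Gcodetools for Inkscape — laser output)
G21
G90
G0 X126.09 Y123.95
M3 S461
G1 X112.73 Y125.97 F2596
G1 X105.97 Y137.67
G1 X110.91 Y150.24
G1 X123.82 Y154.23
G1 X134.98 Y146.61
G1 X135.99 Y133.14
G1 X126.09 Y123.95
G0 X103.48 Y114.81
M3 S461
G1 X135.13 Y114.81 F2596
G1 X135.13 Y53.42
G1 X103.48 Y53.42
G1 X103.48 Y114.81
G0 X33.18 Y94.82
M3 S461
G1 X16.60 Y8.23 F2596
G1 X15.50 Y41.77
G1 X143.30 Y111.61
M5
G0 X0.00 Y0.00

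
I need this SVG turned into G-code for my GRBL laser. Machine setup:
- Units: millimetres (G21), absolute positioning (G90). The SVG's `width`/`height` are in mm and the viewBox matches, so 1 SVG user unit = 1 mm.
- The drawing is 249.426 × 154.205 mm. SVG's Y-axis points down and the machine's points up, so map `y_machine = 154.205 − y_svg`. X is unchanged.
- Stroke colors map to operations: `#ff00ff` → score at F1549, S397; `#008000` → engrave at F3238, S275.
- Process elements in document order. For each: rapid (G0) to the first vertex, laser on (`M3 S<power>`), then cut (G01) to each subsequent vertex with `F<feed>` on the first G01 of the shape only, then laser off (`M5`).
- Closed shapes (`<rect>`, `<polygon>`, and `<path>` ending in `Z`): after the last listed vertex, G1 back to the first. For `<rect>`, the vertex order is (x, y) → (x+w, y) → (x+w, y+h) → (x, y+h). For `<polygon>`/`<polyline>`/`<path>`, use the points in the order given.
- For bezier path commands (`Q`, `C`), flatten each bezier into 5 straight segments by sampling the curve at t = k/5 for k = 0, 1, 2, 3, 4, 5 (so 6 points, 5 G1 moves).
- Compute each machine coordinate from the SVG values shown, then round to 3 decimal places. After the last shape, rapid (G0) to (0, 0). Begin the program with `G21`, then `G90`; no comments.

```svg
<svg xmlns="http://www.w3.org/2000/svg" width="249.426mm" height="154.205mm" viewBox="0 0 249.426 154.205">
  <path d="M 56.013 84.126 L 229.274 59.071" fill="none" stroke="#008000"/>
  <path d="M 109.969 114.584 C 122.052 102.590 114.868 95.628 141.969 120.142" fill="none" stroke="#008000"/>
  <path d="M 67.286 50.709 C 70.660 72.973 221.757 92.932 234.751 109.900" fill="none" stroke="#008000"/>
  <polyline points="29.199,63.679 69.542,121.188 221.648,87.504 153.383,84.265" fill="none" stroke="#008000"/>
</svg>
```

viewBox `0 0 249.426 154.205` with mm width/height → 1 unit = 1 mm. Flip: y_m = 154.205 − y_svg.

**Shape 1** — `<path>` line segment, stroke `#008000` → engrave (S275, F3238). Machine vertices: (56.013,70.079) → (229.274,95.134). Open path.

**Shape 2** — `<path>` cubic bezier, stroke `#008000` → engrave (S275, F3238). Control points (SVG): P0=(109.969,114.584), P1=(122.052,102.590), P2=(114.868,95.628), P3=(141.969,120.142); sampled at t=k/5. Machine vertices: (109.969,39.621) → (115.335,46.002) → (118.648,49.906) → (122.477,50.064) → (129.394,45.206) → (141.969,34.063). Open path.

**Shape 3** — `<path>` cubic bezier, stroke `#008000` → engrave (S275, F3238). Control points (SVG): P0=(67.286,50.709), P1=(70.660,72.973), P2=(221.757,92.932), P3=(234.751,109.900); sampled at t=k/5. Machine vertices: (67.286,103.496) → (84.751,90.420) → (123.949,77.930) → (171.162,66.058) → (212.669,54.839) → (234.751,44.305). Open path.

**Shape 4** — `<polyline>` open polyline, stroke `#008000` → engrave (S275, F3238). Machine vertices: (29.199,90.526) → (69.542,33.017) → (221.648,66.701) → (153.383,69.940). Open path.

G21
G90
G0 X56.013 Y70.079
M3 S275
G01 X229.274 Y95.134 F3238
M5
G0 X109.969 Y39.621
M3 S275
G01 X115.335 Y46.002 F3238
G01 X118.648 Y49.906
G01 X122.477 Y50.064
G01 X129.394 Y45.206
G01 X141.969 Y34.063
M5
G0 X67.286 Y103.496
M3 S275
G01 X84.751 Y90.420 F3238
G01 X123.949 Y77.930
G01 X171.162 Y66.058
G01 X212.669 Y54.839
G01 X234.751 Y44.305
M5
G0 X29.199 Y90.526
M3 S275
G01 X69.542 Y33.017 F3238
G01 X221.648 Y66.701
G01 X153.383 Y69.940
M5
G0 X0.000 Y0.000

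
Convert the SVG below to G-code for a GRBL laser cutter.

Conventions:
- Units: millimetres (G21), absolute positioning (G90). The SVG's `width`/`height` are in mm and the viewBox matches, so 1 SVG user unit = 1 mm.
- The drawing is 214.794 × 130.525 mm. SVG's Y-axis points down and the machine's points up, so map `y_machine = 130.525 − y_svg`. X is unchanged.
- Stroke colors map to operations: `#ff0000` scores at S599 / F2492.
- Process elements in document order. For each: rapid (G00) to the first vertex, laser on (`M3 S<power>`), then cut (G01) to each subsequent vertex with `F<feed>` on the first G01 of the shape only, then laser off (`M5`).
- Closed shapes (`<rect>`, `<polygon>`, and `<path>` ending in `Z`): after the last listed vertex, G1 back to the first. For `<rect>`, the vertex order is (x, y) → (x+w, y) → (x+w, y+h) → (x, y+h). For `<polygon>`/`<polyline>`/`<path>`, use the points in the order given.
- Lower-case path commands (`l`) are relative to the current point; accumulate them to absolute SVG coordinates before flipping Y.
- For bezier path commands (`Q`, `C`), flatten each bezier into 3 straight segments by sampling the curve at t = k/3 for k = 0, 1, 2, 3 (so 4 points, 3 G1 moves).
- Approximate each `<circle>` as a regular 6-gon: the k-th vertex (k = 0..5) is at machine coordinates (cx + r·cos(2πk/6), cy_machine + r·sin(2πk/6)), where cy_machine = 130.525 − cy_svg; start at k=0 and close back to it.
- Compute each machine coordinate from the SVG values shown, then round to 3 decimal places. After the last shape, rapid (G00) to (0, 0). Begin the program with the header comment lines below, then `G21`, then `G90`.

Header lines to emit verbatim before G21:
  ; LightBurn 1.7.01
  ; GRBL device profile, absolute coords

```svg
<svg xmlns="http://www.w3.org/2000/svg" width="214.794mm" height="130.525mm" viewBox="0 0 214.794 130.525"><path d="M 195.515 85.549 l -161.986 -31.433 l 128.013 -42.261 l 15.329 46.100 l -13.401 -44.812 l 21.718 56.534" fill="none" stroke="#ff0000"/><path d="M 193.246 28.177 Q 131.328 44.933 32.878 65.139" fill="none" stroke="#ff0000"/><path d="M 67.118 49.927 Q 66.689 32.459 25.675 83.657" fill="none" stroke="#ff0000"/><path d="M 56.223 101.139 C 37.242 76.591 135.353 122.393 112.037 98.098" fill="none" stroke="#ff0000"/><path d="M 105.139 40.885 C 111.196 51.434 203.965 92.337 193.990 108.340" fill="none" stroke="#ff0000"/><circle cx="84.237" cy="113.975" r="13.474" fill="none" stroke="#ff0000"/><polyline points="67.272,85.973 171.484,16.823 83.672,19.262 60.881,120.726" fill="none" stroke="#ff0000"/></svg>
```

; LightBurn 1.7.01
; GRBL device profile, absolute coords
G21
G90
G00 X195.515 Y44.976
M3 S599
G01 X33.529 Y76.409 F2492
G01 X161.542 Y118.670
G01 X176.871 Y72.570
G01 X163.470 Y117.382
G01 X185.188 Y60.848
M5
G00 X193.246 Y102.348
M3 S599
G01 X147.908 Y90.794 F2492
G01 X94.452 Y78.473
G01 X32.878 Y65.386
M5
G00 X67.118 Y80.598
M3 S599
G01 X62.323 Y84.614 F2492
G01 X48.508 Y73.370
G01 X25.675 Y46.868
M5
G00 X56.223 Y29.386
M3 S599
G01 X67.439 Y35.686 F2492
G01 X103.711 Y26.296
G01 X112.037 Y32.427
M5
G00 X105.139 Y89.640
M3 S599
G01 X133.083 Y71.019 F2492
G01 X176.734 Y44.442
G01 X193.990 Y22.185
M5
G00 X97.711 Y16.550
M3 S599
G01 X90.974 Y28.219 F2492
G01 X77.500 Y28.219
G01 X70.763 Y16.550
G01 X77.500 Y4.881
G01 X90.974 Y4.881
G01 X97.711 Y16.550
M5
G00 X67.272 Y44.552
M3 S599
G01 X171.484 Y113.702 F2492
G01 X83.672 Y111.263
G01 X60.881 Y9.799
M5
G00 X0.000 Y0.000

Since the viewBox matches the mm dimensions, user units are millimetres directly. The only transform is the Y-flip y_m = 130.525 − y_svg.

Shape 1 is a open polyline drawn with `<path>`. Its stroke #ff0000 means score at S599, F2492. After flipping Y the toolpath is (195.515,44.976) → (33.529,76.409) → (161.542,118.670) → (176.871,72.570) → (163.470,117.382) → (185.188,60.848).

Shape 2 is a quadratic bezier drawn with `<path>`. Its stroke #ff0000 means score at S599, F2492. After flipping Y the toolpath is (193.246,102.348) → (147.908,90.794) → (94.452,78.473) → (32.878,65.386).

Shape 3 is a quadratic bezier drawn with `<path>`. Its stroke #ff0000 means score at S599, F2492. After flipping Y the toolpath is (67.118,80.598) → (62.323,84.614) → (48.508,73.370) → (25.675,46.868).

Shape 4 is a cubic bezier drawn with `<path>`. Its stroke #ff0000 means score at S599, F2492. After flipping Y the toolpath is (56.223,29.386) → (67.439,35.686) → (103.711,26.296) → (112.037,32.427).

Shape 5 is a cubic bezier drawn with `<path>`. Its stroke #ff0000 means score at S599, F2492. After flipping Y the toolpath is (105.139,89.640) → (133.083,71.019) → (176.734,44.442) → (193.990,22.185).

Shape 6 is a circle drawn with `<circle>`. Its stroke #ff0000 means score at S599, F2492. After flipping Y the toolpath is (97.711,16.550) → (90.974,28.219) → (77.500,28.219) → (70.763,16.550) → (77.500,4.881) → (90.974,4.881) → (97.711,16.550), returning to the start.

Shape 7 is a open polyline drawn with `<polyline>`. Its stroke #ff0000 means score at S599, F2492. After flipping Y the toolpath is (67.272,44.552) → (171.484,113.702) → (83.672,111.263) → (60.881,9.799).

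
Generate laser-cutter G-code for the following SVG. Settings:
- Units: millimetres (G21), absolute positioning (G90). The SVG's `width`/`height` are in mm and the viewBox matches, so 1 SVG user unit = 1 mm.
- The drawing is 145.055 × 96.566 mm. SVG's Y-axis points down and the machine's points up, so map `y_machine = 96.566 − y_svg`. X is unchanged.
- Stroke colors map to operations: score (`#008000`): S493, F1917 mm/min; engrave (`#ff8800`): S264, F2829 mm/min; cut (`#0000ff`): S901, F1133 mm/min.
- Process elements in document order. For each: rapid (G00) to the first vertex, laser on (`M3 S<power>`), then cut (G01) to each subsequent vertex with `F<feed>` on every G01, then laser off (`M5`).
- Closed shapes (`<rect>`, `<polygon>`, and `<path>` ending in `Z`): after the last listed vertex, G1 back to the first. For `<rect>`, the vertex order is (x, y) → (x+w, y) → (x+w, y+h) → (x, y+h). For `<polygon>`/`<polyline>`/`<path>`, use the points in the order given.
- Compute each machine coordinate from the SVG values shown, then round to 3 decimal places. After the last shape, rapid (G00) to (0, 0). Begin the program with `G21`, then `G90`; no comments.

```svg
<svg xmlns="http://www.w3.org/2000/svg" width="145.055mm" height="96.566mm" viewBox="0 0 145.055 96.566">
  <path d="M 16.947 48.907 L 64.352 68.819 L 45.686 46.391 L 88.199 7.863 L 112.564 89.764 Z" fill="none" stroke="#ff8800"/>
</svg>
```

Since the viewBox matches the mm dimensions, user units are millimetres directly. The only transform is the Y-flip y_m = 96.566 − y_svg.

Shape 1 is a closed polygon drawn with `<path>`. Its stroke #ff8800 means engrave at S264, F2829. After flipping Y the toolpath is (16.947,47.659) → (64.352,27.747) → (45.686,50.175) → (88.199,88.703) → (112.564,6.802) → (16.947,47.659), returning to the start.

G21
G90
G00 X16.947 Y47.659
M3 S264
G01 X64.352 Y27.747 F2829
G01 X45.686 Y50.175 F2829
G01 X88.199 Y88.703 F2829
G01 X112.564 Y6.802 F2829
G01 X16.947 Y47.659 F2829
M5
G00 X0.000 Y0.000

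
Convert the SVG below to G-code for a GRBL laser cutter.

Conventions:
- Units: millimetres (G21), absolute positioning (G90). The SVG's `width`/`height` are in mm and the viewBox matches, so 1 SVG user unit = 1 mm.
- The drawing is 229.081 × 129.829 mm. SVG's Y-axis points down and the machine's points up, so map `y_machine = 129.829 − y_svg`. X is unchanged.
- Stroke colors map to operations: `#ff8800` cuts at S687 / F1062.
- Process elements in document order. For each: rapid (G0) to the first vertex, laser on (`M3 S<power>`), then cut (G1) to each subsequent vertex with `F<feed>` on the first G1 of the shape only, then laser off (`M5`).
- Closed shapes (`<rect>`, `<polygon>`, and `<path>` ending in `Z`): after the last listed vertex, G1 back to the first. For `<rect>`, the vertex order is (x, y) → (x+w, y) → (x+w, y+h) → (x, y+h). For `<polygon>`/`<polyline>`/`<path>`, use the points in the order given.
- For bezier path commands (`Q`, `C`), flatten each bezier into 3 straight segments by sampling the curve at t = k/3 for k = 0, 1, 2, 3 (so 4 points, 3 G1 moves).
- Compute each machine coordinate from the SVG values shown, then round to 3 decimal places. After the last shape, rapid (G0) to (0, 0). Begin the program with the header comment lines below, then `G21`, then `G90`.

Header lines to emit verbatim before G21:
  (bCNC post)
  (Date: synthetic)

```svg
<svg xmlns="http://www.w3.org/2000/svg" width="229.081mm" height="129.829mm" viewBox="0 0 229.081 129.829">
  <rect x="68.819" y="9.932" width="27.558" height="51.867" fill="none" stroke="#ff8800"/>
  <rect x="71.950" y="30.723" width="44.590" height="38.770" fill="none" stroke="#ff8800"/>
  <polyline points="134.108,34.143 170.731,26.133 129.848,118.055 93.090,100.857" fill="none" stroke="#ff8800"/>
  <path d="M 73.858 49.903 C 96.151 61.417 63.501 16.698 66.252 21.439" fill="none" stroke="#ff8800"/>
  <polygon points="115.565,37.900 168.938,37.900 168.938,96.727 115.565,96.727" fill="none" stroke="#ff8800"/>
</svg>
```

1 u = 1 mm; y_m = 129.829 − y.

[1] `<rect>` rectangle, #ff8800→cut S687 F1062: (68.819,119.897) → (96.377,119.897) → (96.377,68.030) → (68.819,68.030) → (68.819,119.897) (closed)

[2] `<rect>` rectangle, #ff8800→cut S687 F1062: (71.950,99.106) → (116.540,99.106) → (116.540,60.336) → (71.950,60.336) → (71.950,99.106) (closed)

[3] `<polyline>` open polyline, #ff8800→cut S687 F1062: (134.108,95.686) → (170.731,103.696) → (129.848,11.774) → (93.090,28.972)

[4] `<path>` cubic bezier, #ff8800→cut S687 F1062: (73.858,79.926) → (81.183,83.242) → (71.955,100.559) → (66.252,108.390)

[5] `<polygon>` rectangle, #ff8800→cut S687 F1062: (115.565,91.929) → (168.938,91.929) → (168.938,33.102) → (115.565,33.102) → (115.565,91.929) (closed)

(bCNC post)
(Date: synthetic)
G21
G90
G0 X68.819 Y119.897
M3 S687
G1 X96.377 Y119.897 F1062
G1 X96.377 Y68.030
G1 X68.819 Y68.030
G1 X68.819 Y119.897
M5
G0 X71.950 Y99.106
M3 S687
G1 X116.540 Y99.106 F1062
G1 X116.540 Y60.336
G1 X71.950 Y60.336
G1 X71.950 Y99.106
M5
G0 X134.108 Y95.686
M3 S687
G1 X170.731 Y103.696 F1062
G1 X129.848 Y11.774
G1 X93.090 Y28.972
M5
G0 X73.858 Y79.926
M3 S687
G1 X81.183 Y83.242 F1062
G1 X71.955 Y100.559
G1 X66.252 Y108.390
M5
G0 X115.565 Y91.929
M3 S687
G1 X168.938 Y91.929 F1062
G1 X168.938 Y33.102
G1 X115.565 Y33.102
G1 X115.565 Y91.929
M5
G0 X0.000 Y0.000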